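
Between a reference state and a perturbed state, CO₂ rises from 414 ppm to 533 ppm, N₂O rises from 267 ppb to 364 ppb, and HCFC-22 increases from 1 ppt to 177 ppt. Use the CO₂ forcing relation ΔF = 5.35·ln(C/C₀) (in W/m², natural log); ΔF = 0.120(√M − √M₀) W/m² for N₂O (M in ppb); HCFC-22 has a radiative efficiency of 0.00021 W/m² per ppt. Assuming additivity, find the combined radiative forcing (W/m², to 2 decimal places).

ΔF = 1.72 W/m²

CO₂: 5.35 × ln(533/414) = 5.35 × ln(1.28744) = 5.35 × 0.25266 = 1.3517 W/m².
N₂O: 0.120 × (√364 − √267) = 0.120 × (19.0788 − 16.3401) = 0.120 × 2.7387 = 0.3286 W/m².
HCFC-22: ΔF = 0.00021 × (177 − 1) = 0.00021 × 176 = 0.0370 W/m².
Total ΔF = 1.3517 + 0.3286 + 0.0370 = 1.7173 W/m².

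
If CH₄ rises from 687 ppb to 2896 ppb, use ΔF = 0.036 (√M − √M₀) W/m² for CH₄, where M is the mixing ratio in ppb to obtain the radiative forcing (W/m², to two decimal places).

ΔF = 0.99 W/m²

CH₄: 0.036 × (√2896 − √687) = 0.036 × (53.8145 − 26.2107) = 0.036 × 27.6038 = 0.9937 W/m².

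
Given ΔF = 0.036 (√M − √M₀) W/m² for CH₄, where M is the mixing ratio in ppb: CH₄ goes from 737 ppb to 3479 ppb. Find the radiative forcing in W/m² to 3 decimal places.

ΔF = 1.146 W/m²

CH₄: 0.036 × (√3479 − √737) = 0.036 × (58.9830 − 27.1477) = 0.036 × 31.8353 = 1.1461 W/m².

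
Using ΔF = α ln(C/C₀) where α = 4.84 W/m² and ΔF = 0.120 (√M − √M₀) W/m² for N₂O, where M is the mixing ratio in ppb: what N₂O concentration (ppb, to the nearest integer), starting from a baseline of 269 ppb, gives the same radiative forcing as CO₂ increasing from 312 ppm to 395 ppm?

CO₂ forcing: 4.84 × ln(395/312) = 4.84 × 0.235883 = 1.14167 W/m².
Set 0.120(√M − √269) = 1.14167: √M = 1.14167/0.120 + √269 = 9.5139 + 16.4012 = 25.9151.
M = (25.9151)² = 671.59 ppb.

M ≈ 672 ppb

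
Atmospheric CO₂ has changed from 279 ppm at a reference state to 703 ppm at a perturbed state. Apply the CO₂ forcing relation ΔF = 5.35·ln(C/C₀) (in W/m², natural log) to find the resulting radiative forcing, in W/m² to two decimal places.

ΔF = 4.94 W/m²

CO₂ absorption bands are partially saturated, so forcing scales with the logarithm of the concentration ratio.
CO₂: 5.35 × ln(703/279) = 5.35 × ln(2.51971) = 5.35 × 0.92414 = 4.9441 W/m².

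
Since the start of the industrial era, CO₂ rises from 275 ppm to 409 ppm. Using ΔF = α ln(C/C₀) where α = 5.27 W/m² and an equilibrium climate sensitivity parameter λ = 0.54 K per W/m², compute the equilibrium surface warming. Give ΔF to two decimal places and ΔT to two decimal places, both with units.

ΔF = 2.09 W/m²; ΔT = 1.13 K

CO₂: 5.27 × ln(409/275) = 5.27 × ln(1.48727) = 5.27 × 0.39694 = 2.0919 W/m².
ΔT = λ ΔF = 0.54 × 2.09 = 1.1286 K.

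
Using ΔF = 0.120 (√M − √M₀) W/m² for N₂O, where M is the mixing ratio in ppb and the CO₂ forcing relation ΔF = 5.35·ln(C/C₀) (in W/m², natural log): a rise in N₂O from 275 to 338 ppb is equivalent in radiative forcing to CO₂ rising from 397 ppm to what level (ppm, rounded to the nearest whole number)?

C ≈ 413 ppm

N₂O forcing: 0.120 × (√338 − √275) = 0.120 × (18.3848 − 16.5831) = 0.120 × 1.8017 = 0.21620 W/m².
Set 5.35 ln(C/397) = 0.21620: ln(C/397) = 0.21620/5.35 = 0.04041, so C = 397 × e^0.04041 = 397 × 1.04124 = 413.37 ppm.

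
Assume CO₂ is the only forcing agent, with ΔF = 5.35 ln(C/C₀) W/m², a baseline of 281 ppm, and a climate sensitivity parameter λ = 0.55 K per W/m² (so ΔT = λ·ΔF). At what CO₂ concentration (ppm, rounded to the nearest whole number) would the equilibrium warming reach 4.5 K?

Required forcing: ΔF = ΔT/λ = 4.5/0.55 = 8.1818 W/m².
Then ln(C/281) = ΔF/5.35 = 8.1818/5.35 = 1.52931.
So C = 281 × e^1.52931 = 281 × 4.61499 = 1296.81 ppm.

C ≈ 1297 ppm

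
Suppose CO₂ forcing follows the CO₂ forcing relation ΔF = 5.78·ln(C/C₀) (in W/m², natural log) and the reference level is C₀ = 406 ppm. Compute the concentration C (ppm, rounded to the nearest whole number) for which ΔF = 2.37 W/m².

Set 5.78 ln(C/406) = 2.37, so ln(C/406) = 2.37/5.78 = 0.41003.
Then C/406 = e^0.41003 = 1.50686, giving C = 406 × 1.50686 = 611.79 ppm.

C ≈ 612 ppm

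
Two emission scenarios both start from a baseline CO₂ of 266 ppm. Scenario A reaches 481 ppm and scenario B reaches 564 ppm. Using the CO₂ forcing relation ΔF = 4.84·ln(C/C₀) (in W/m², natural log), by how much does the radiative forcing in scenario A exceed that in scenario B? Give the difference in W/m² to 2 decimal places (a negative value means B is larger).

ΔF_A = 4.84 ln(481/266) = 4.84 × 0.59237 = 2.8671 W/m².
ΔF_B = 4.84 ln(564/266) = 4.84 × 0.75156 = 3.6376 W/m².
Difference: 2.8671 − 3.6376 = -0.7705 W/m².

ΔF_A − ΔF_B = -0.77 W/m²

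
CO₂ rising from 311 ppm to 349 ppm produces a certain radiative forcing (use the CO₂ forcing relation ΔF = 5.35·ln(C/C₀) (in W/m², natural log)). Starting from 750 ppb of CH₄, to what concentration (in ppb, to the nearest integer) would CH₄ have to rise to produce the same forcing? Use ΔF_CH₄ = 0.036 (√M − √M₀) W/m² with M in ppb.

CO₂ forcing: 5.35 × ln(349/311) = 5.35 × 0.115279 = 0.61674 W/m².
Set 0.036(√M − √750) = 0.61674: √M = 0.61674/0.036 + √750 = 17.1317 + 27.3861 = 44.5178.
M = (44.5178)² = 1981.83 ppb.

M ≈ 1982 ppb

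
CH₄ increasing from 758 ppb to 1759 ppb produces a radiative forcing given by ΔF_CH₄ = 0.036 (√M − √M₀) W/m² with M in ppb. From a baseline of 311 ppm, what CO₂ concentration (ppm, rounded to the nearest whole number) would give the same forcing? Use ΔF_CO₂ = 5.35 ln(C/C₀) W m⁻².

CH₄ forcing: 0.036 × (√1759 − √758) = 0.036 × (41.9404 − 27.5318) = 0.036 × 14.4086 = 0.51871 W/m².
Set 5.35 ln(C/311) = 0.51871: ln(C/311) = 0.51871/5.35 = 0.09696, so C = 311 × e^0.09696 = 311 × 1.10182 = 342.67 ppm.

C ≈ 343 ppm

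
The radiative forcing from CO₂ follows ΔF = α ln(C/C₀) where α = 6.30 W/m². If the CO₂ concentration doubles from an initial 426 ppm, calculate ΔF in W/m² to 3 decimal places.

Because the forcing depends only on the ratio C/C₀, the initial concentration does not enter.
ΔF = 6.30 × ln(2) = 6.30 × 0.69315 = 4.3668 W/m².

ΔF = 4.367 W/m²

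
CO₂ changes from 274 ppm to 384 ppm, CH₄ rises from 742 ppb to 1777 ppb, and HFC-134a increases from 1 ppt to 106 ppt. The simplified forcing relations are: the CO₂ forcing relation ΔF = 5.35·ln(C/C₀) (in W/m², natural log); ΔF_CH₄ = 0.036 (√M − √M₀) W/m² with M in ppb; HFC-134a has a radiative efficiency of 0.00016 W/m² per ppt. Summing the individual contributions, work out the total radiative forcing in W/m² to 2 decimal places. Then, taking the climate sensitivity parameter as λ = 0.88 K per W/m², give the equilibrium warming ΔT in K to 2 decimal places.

ΔF = 2.36 W/m²; ΔT = 2.08 K

CO₂: 5.35 × ln(384/274) = 5.35 × ln(1.40146) = 5.35 × 0.33751 = 1.8057 W/m².
CH₄: 0.036 × (√1777 − √742) = 0.036 × (42.1545 − 27.2397) = 0.036 × 14.9148 = 0.5369 W/m².
HFC-134a: ΔF = 0.00016 × (106 − 1) = 0.00016 × 105 = 0.0168 W/m².
Total ΔF = 1.8057 + 0.5369 + 0.0168 = 2.3594 W/m².
ΔT = λ ΔF = 0.88 × 2.36 = 2.0768 K.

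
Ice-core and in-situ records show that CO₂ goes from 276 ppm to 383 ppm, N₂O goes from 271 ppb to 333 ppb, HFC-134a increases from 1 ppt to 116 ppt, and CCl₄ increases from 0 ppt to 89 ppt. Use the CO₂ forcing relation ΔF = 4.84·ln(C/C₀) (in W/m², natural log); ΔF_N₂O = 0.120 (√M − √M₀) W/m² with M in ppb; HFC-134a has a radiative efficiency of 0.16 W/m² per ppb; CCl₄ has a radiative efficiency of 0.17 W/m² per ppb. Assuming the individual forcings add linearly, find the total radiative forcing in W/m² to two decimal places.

ΔF = 1.83 W/m²

CO₂: 4.84 × ln(383/276) = 4.84 × ln(1.38768) = 4.84 × 0.32763 = 1.5857 W/m².
N₂O: 0.120 × (√333 − √271) = 0.120 × (18.2483 − 16.4621) = 0.120 × 1.7862 = 0.2143 W/m².
HFC-134a: Δ = 116 − 1 = 115 ppt = 0.115 ppb; ΔF = 0.16 × 0.115 = 0.0184 W/m².
CCl₄: Δ = 89 − 0 = 89 ppt = 0.089 ppb; ΔF = 0.17 × 0.089 = 0.0151 W/m².
Total ΔF = 1.5857 + 0.2143 + 0.0184 + 0.0151 = 1.8335 W/m².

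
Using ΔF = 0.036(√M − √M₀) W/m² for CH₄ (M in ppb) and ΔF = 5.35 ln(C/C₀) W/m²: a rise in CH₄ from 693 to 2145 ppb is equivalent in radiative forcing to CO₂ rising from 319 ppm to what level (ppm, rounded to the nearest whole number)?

CH₄ forcing: 0.036 × (√2145 − √693) = 0.036 × (46.3141 − 26.3249) = 0.036 × 19.9892 = 0.71961 W/m².
Set 5.35 ln(C/319) = 0.71961: ln(C/319) = 0.71961/5.35 = 0.13451, so C = 319 × e^0.13451 = 319 × 1.14398 = 364.93 ppm.

C ≈ 365 ppm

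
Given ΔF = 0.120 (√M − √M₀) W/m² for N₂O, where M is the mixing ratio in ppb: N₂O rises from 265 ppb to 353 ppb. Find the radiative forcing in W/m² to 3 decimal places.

ΔF = 0.301 W/m²

N₂O: 0.120 × (√353 − √265) = 0.120 × (18.7883 − 16.2788) = 0.120 × 2.5095 = 0.3011 W/m².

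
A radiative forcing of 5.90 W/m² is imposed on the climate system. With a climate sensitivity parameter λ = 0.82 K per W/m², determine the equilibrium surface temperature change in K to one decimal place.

ΔT = 4.8 K

ΔT = λ ΔF = 0.82 × 5.90 = 4.8380 K.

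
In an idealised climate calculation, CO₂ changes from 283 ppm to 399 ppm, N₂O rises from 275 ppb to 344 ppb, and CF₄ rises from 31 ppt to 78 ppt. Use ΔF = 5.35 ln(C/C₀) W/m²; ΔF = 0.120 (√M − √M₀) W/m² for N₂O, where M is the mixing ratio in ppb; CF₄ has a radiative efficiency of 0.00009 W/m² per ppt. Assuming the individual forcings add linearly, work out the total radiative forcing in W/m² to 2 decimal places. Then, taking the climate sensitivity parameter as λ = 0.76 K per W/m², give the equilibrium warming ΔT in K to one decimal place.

ΔF = 2.08 W/m²; ΔT = 1.6 K

CO₂: 5.35 × ln(399/283) = 5.35 × ln(1.40989) = 5.35 × 0.34351 = 1.8378 W/m².
N₂O: 0.120 × (√344 − √275) = 0.120 × (18.5472 − 16.5831) = 0.120 × 1.9641 = 0.2357 W/m².
CF₄: ΔF = 0.00009 × (78 − 31) = 0.00009 × 47 = 0.0042 W/m².
Total ΔF = 1.8378 + 0.2357 + 0.0042 = 2.0777 W/m².
ΔT = λ ΔF = 0.76 × 2.08 = 1.5808 K.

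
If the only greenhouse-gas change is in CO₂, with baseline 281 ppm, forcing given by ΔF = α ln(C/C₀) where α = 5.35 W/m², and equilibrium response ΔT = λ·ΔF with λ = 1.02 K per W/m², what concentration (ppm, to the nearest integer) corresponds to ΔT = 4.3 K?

Required forcing: ΔF = ΔT/λ = 4.3/1.02 = 4.2157 W/m².
Then ln(C/281) = ΔF/5.35 = 4.2157/5.35 = 0.78798.
So C = 281 × e^0.78798 = 281 × 2.19895 = 617.90 ppm.

C ≈ 618 ppm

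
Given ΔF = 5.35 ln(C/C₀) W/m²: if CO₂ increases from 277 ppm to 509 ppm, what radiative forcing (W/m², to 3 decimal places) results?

ΔF = 3.255 W/m²

CO₂ absorption bands are partially saturated, so forcing scales with the logarithm of the concentration ratio.
CO₂: 5.35 × ln(509/277) = 5.35 × ln(1.83755) = 5.35 × 0.60843 = 3.2551 W/m².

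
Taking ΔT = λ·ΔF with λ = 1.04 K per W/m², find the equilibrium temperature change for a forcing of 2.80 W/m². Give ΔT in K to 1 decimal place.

ΔT = 2.9 K

ΔT = λ ΔF = 1.04 × 2.80 = 2.9120 K.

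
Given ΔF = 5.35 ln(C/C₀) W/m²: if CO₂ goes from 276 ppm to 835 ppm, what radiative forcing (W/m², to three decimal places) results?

ΔF = 5.923 W/m²

CO₂: 5.35 × ln(835/276) = 5.35 × ln(3.02536) = 5.35 × 1.10703 = 5.9226 W/m².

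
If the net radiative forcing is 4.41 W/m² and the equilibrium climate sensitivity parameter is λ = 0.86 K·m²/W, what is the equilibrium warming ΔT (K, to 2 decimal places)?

ΔT = 3.79 K

ΔT = λ ΔF = 0.86 × 4.41 = 3.7926 K.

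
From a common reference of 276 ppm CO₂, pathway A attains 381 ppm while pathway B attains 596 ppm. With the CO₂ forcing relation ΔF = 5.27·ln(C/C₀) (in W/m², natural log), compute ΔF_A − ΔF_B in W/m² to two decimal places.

ΔF_A − ΔF_B = -2.36 W/m²

ΔF_A = 5.27 ln(381/276) = 5.27 × 0.32240 = 1.6990 W/m².
ΔF_B = 5.27 ln(596/276) = 5.27 × 0.76984 = 4.0571 W/m².
Difference: 1.6990 − 4.0571 = -2.3581 W/m².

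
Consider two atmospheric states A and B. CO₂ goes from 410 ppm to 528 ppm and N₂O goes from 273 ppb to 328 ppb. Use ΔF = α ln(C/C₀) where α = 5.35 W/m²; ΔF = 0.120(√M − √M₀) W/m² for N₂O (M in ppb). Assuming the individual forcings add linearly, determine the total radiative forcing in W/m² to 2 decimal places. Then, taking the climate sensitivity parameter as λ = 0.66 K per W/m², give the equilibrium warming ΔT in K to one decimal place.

CO₂: 5.35 × ln(528/410) = 5.35 × ln(1.28780) = 5.35 × 0.25294 = 1.3532 W/m².
N₂O: 0.120 × (√328 − √273) = 0.120 × (18.1108 − 16.5227) = 0.120 × 1.5881 = 0.1906 W/m².
Total ΔF = 1.3532 + 0.1906 = 1.5438 W/m².
ΔT = λ ΔF = 0.66 × 1.54 = 1.0164 K.

ΔF = 1.54 W/m²; ΔT = 1.0 K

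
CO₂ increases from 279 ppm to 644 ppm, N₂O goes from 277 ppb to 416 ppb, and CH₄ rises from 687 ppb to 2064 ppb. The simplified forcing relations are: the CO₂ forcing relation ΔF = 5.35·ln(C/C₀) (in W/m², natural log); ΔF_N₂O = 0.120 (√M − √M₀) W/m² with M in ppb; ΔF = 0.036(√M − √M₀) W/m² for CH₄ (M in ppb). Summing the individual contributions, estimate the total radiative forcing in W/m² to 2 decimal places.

CO₂: 5.35 × ln(644/279) = 5.35 × ln(2.30824) = 5.35 × 0.83649 = 4.4752 W/m².
N₂O: 0.120 × (√416 − √277) = 0.120 × (20.3961 − 16.6433) = 0.120 × 3.7528 = 0.4503 W/m².
CH₄: 0.036 × (√2064 − √687) = 0.036 × (45.4313 − 26.2107) = 0.036 × 19.2206 = 0.6919 W/m².
Total ΔF = 4.4752 + 0.4503 + 0.6919 = 5.6174 W/m².

ΔF = 5.62 W/m²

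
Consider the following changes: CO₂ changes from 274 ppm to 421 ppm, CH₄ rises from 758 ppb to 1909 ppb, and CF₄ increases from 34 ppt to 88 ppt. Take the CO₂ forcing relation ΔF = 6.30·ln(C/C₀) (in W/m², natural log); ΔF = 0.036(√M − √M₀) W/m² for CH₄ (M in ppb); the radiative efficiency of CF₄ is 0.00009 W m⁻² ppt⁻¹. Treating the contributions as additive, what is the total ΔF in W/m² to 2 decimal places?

ΔF = 3.29 W/m²

CO₂: 6.30 × ln(421/274) = 6.30 × ln(1.53650) = 6.30 × 0.42951 = 2.7059 W/m².
CH₄: 0.036 × (√1909 − √758) = 0.036 × (43.6921 − 27.5318) = 0.036 × 16.1603 = 0.5818 W/m².
CF₄: ΔF = 0.00009 × (88 − 34) = 0.00009 × 54 = 0.0049 W/m².
Total ΔF = 2.7059 + 0.5818 + 0.0049 = 3.2926 W/m².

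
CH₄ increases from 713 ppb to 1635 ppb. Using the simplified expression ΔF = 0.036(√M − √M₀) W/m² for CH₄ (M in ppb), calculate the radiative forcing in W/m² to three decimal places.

CH₄: 0.036 × (√1635 − √713) = 0.036 × (40.4351 − 26.7021) = 0.036 × 13.7330 = 0.4944 W/m².

ΔF = 0.494 W/m²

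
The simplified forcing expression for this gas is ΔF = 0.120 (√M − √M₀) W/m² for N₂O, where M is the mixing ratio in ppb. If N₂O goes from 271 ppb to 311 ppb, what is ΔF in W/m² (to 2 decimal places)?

ΔF = 0.14 W/m²

N₂O: 0.120 × (√311 − √271) = 0.120 × (17.6352 − 16.4621) = 0.120 × 1.1731 = 0.1408 W/m².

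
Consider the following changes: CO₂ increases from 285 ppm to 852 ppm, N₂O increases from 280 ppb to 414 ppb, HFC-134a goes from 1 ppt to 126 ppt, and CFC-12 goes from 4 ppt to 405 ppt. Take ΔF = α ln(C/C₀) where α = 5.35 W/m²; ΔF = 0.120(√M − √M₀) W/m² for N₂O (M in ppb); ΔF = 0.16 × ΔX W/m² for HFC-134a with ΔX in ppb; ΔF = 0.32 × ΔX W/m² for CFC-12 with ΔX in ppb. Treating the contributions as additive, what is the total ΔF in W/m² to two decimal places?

CO₂: 5.35 × ln(852/285) = 5.35 × ln(2.98947) = 5.35 × 1.09510 = 5.8588 W/m².
N₂O: 0.120 × (√414 − √280) = 0.120 × (20.3470 − 16.7332) = 0.120 × 3.6138 = 0.4337 W/m².
HFC-134a: Δ = 126 − 1 = 125 ppt = 0.125 ppb; ΔF = 0.16 × 0.125 = 0.0200 W/m².
CFC-12: Δ = 405 − 4 = 401 ppt = 0.401 ppb; ΔF = 0.32 × 0.401 = 0.1283 W/m².
Total ΔF = 5.8588 + 0.4337 + 0.0200 + 0.1283 = 6.4408 W/m².

ΔF = 6.44 W/m²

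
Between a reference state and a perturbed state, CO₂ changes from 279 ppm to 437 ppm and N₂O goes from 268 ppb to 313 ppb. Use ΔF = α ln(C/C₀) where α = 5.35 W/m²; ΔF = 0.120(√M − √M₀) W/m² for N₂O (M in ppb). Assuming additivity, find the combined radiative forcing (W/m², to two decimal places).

CO₂: 5.35 × ln(437/279) = 5.35 × ln(1.56631) = 5.35 × 0.44872 = 2.4007 W/m².
N₂O: 0.120 × (√313 − √268) = 0.120 × (17.6918 − 16.3707) = 0.120 × 1.3211 = 0.1585 W/m².
Total ΔF = 2.4007 + 0.1585 = 2.5592 W/m².

ΔF = 2.56 W/m²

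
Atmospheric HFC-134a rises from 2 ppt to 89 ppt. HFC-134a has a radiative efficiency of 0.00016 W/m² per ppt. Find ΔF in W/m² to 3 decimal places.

ΔF = 0.014 W/m²

HFC-134a: ΔF = 0.00016 × (89 − 2) = 0.00016 × 87 = 0.0139 W/m².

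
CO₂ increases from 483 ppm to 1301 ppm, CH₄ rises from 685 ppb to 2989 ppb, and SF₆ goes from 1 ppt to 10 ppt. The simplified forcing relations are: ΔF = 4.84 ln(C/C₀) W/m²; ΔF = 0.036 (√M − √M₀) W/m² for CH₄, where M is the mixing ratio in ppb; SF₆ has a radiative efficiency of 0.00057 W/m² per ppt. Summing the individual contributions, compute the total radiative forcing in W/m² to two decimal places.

ΔF = 5.83 W/m²

CO₂: 4.84 × ln(1301/483) = 4.84 × ln(2.69358) = 4.84 × 0.99087 = 4.7958 W/m².
CH₄: 0.036 × (√2989 − √685) = 0.036 × (54.6717 − 26.1725) = 0.036 × 28.4992 = 1.0260 W/m².
SF₆: ΔF = 0.00057 × (10 − 1) = 0.00057 × 9 = 0.0051 W/m².
Total ΔF = 4.7958 + 1.0260 + 0.0051 = 5.8269 W/m².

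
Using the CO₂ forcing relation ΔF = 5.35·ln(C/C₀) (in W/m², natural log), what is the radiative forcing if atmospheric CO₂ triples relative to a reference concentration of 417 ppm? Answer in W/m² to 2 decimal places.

ΔF = 5.88 W/m²

ΔF = 5.35 × ln(3) = 5.35 × 1.09861 = 5.8776 W/m².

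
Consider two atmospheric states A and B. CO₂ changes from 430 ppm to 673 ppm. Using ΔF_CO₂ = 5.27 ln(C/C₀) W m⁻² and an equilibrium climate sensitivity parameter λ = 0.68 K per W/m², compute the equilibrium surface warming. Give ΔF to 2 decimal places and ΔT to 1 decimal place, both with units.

CO₂: 5.27 × ln(673/430) = 5.27 × ln(1.56512) = 5.27 × 0.44796 = 2.3607 W/m².
ΔT = λ ΔF = 0.68 × 2.36 = 1.6048 K.

ΔF = 2.36 W/m²; ΔT = 1.6 K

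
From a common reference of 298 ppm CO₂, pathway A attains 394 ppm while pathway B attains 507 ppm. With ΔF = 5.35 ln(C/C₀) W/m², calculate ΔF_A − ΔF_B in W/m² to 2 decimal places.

ΔF_A = 5.35 ln(394/298) = 5.35 × 0.27926 = 1.4940 W/m².
ΔF_B = 5.35 ln(507/298) = 5.35 × 0.53142 = 2.8431 W/m².
Difference: 1.4940 − 2.8431 = -1.3491 W/m².
(Equivalently, ΔF_A − ΔF_B = 5.35 ln(394/507) = 5.35 × -0.25216 = -1.3491 W/m².)

ΔF_A − ΔF_B = -1.35 W/m²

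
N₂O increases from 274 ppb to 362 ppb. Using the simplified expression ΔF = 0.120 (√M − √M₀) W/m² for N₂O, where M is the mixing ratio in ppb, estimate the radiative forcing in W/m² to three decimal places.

N₂O: 0.120 × (√362 − √274) = 0.120 × (19.0263 − 16.5529) = 0.120 × 2.4734 = 0.2968 W/m².

ΔF = 0.297 W/m²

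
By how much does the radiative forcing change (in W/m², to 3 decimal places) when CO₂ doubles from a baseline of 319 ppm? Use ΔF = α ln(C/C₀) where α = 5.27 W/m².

ΔF = 5.27 × ln(2) = 5.27 × 0.69315 = 3.6529 W/m².

ΔF = 3.653 W/m²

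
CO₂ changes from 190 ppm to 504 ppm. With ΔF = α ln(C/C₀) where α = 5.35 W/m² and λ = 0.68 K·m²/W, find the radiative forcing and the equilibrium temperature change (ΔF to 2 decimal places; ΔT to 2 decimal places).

CO₂: 5.35 × ln(504/190) = 5.35 × ln(2.65263) = 5.35 × 0.97555 = 5.2192 W/m².
ΔT = λ ΔF = 0.68 × 5.22 = 3.5496 K.

ΔF = 5.22 W/m²; ΔT = 3.55 K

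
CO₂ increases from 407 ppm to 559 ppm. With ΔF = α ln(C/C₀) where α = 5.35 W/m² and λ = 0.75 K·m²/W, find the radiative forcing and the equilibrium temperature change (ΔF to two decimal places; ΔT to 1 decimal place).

ΔF = 1.70 W/m²; ΔT = 1.3 K

CO₂: 5.35 × ln(559/407) = 5.35 × ln(1.37346) = 5.35 × 0.31733 = 1.6977 W/m².
ΔT = λ ΔF = 0.75 × 1.70 = 1.2750 K.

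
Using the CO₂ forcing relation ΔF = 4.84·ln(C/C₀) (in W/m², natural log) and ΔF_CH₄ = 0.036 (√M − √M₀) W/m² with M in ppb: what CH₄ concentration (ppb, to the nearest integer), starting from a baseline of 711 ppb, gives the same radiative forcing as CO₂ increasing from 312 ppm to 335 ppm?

CO₂ forcing: 4.84 × ln(335/312) = 4.84 × 0.071127 = 0.34425 W/m².
Set 0.036(√M − √711) = 0.34425: √M = 0.34425/0.036 + √711 = 9.5625 + 26.6646 = 36.2271.
M = (36.2271)² = 1312.40 ppb.

M ≈ 1312 ppb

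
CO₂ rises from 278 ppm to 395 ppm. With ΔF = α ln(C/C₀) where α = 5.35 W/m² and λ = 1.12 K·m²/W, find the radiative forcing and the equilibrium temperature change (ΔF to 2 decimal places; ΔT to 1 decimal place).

ΔF = 1.88 W/m²; ΔT = 2.1 K

CO₂: 5.35 × ln(395/278) = 5.35 × ln(1.42086) = 5.35 × 0.35126 = 1.8792 W/m².
ΔT = λ ΔF = 1.12 × 1.88 = 2.1056 K.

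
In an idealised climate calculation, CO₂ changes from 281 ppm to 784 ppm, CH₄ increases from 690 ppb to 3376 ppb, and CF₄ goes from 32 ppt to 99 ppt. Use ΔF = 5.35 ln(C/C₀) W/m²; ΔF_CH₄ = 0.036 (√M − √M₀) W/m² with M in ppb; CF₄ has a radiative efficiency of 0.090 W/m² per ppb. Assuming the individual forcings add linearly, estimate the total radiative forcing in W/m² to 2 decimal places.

CO₂: 5.35 × ln(784/281) = 5.35 × ln(2.79004) = 5.35 × 1.02606 = 5.4894 W/m².
CH₄: 0.036 × (√3376 − √690) = 0.036 × (58.1034 − 26.2679) = 0.036 × 31.8355 = 1.1461 W/m².
CF₄: Δ = 99 − 32 = 67 ppt = 0.067 ppb; ΔF = 0.090 × 0.067 = 0.0060 W/m².
Total ΔF = 5.4894 + 1.1461 + 0.0060 = 6.6415 W/m².

ΔF = 6.64 W/m²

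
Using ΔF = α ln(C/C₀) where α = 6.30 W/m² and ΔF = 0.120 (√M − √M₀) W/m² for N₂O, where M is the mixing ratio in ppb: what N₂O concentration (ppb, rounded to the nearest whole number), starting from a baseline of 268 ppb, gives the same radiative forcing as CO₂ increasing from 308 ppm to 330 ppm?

M ≈ 400 ppb

CO₂ forcing: 6.30 × ln(330/308) = 6.30 × 0.068993 = 0.43466 W/m².
Set 0.120(√M − √268) = 0.43466: √M = 0.43466/0.120 + √268 = 3.6222 + 16.3707 = 19.9929.
M = (19.9929)² = 399.72 ppb.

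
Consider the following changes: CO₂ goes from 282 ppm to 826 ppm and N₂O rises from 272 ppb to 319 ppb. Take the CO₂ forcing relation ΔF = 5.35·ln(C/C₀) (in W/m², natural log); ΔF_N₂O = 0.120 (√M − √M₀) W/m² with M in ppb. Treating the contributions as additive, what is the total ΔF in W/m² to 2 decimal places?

ΔF = 5.91 W/m²

CO₂: 5.35 × ln(826/282) = 5.35 × ln(2.92908) = 5.35 × 1.07469 = 5.7496 W/m².
N₂O: 0.120 × (√319 − √272) = 0.120 × (17.8606 − 16.4924) = 0.120 × 1.3682 = 0.1642 W/m².
Total ΔF = 5.7496 + 0.1642 = 5.9138 W/m².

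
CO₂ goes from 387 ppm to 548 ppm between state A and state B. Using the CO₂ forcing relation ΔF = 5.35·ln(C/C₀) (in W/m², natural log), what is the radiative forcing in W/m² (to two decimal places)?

CO₂: 5.35 × ln(548/387) = 5.35 × ln(1.41602) = 5.35 × 0.34785 = 1.8610 W/m².

ΔF = 1.86 W/m²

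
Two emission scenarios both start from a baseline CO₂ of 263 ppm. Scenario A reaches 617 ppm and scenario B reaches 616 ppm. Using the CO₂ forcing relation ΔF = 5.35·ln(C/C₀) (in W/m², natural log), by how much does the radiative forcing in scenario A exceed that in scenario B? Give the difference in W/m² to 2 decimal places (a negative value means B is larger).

ΔF_A − ΔF_B = 0.01 W/m²

ΔF_A = 5.35 ln(617/263) = 5.35 × 0.85271 = 4.5620 W/m².
ΔF_B = 5.35 ln(616/263) = 5.35 × 0.85109 = 4.5533 W/m².
Difference: 4.5620 − 4.5533 = 0.0087 W/m².
(Equivalently, ΔF_A − ΔF_B = 5.35 ln(617/616) = 5.35 × 0.00162 = 0.0087 W/m².)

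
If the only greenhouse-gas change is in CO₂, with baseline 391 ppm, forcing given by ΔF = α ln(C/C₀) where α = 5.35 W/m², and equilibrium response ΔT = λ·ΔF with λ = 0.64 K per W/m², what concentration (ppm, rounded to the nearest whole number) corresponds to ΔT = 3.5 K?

C ≈ 1087 ppm

Required forcing: ΔF = ΔT/λ = 3.5/0.64 = 5.4688 W/m².
Then ln(C/391) = ΔF/5.35 = 5.4688/5.35 = 1.02221.
So C = 391 × e^1.02221 = 391 × 2.77933 = 1086.72 ppm.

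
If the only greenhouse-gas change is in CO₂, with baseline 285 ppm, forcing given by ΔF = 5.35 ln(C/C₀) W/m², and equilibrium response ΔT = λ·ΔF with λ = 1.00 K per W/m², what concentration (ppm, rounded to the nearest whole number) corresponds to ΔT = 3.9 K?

C ≈ 591 ppm

Required forcing: ΔF = ΔT/λ = 3.9/1.00 = 3.9000 W/m².
Then ln(C/285) = ΔF/5.35 = 3.9000/5.35 = 0.72897.
So C = 285 × e^0.72897 = 285 × 2.07294 = 590.79 ppm.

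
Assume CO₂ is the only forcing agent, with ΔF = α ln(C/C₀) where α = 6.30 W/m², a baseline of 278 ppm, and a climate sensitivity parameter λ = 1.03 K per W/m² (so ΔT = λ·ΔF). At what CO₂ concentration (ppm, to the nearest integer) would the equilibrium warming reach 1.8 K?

Required forcing: ΔF = ΔT/λ = 1.8/1.03 = 1.7476 W/m².
Then ln(C/278) = ΔF/6.30 = 1.7476/6.30 = 0.27740.
So C = 278 × e^0.27740 = 278 × 1.31969 = 366.87 ppm.

C ≈ 367 ppm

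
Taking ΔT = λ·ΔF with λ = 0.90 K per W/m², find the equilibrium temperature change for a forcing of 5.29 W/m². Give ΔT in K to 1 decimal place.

ΔT = 4.8 K

ΔT = λ ΔF = 0.90 × 5.29 = 4.7610 K.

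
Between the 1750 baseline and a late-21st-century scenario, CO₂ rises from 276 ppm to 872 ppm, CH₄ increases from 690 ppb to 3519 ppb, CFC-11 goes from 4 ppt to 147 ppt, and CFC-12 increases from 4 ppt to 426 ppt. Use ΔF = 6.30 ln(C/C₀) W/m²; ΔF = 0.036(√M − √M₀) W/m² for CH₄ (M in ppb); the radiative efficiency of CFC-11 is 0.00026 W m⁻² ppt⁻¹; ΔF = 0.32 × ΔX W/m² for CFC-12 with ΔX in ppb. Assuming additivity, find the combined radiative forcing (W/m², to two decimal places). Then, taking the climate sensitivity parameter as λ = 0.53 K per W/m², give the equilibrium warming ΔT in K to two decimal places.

ΔF = 8.61 W/m²; ΔT = 4.56 K

CO₂: 6.30 × ln(872/276) = 6.30 × ln(3.15942) = 6.30 × 1.15039 = 7.2475 W/m².
CH₄: 0.036 × (√3519 − √690) = 0.036 × (59.3212 − 26.2679) = 0.036 × 33.0533 = 1.1899 W/m².
CFC-11: ΔF = 0.00026 × (147 − 4) = 0.00026 × 143 = 0.0372 W/m².
CFC-12: Δ = 426 − 4 = 422 ppt = 0.422 ppb; ΔF = 0.32 × 0.422 = 0.1350 W/m².
Total ΔF = 7.2475 + 1.1899 + 0.0372 + 0.1350 = 8.6096 W/m².
ΔT = λ ΔF = 0.53 × 8.61 = 4.5633 K.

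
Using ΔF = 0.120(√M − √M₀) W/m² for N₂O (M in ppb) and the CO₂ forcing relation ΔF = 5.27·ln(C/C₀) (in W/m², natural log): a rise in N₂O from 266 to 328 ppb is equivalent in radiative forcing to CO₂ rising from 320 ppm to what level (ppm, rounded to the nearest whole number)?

N₂O forcing: 0.120 × (√328 − √266) = 0.120 × (18.1108 − 16.3095) = 0.120 × 1.8013 = 0.21616 W/m².
Set 5.27 ln(C/320) = 0.21616: ln(C/320) = 0.21616/5.27 = 0.04102, so C = 320 × e^0.04102 = 320 × 1.04187 = 333.40 ppm.

C ≈ 333 ppm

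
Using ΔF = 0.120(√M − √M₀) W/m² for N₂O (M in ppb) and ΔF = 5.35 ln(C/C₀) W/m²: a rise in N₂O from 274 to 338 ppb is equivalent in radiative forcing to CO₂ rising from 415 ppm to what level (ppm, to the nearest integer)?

N₂O forcing: 0.120 × (√338 − √274) = 0.120 × (18.3848 − 16.5529) = 0.120 × 1.8319 = 0.21983 W/m².
Set 5.35 ln(C/415) = 0.21983: ln(C/415) = 0.21983/5.35 = 0.04109, so C = 415 × e^0.04109 = 415 × 1.04195 = 432.41 ppm.

C ≈ 432 ppm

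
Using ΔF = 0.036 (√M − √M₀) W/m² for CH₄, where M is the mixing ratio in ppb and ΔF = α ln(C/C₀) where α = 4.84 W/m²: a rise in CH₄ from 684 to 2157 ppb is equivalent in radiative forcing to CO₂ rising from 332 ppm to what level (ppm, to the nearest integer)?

CH₄ forcing: 0.036 × (√2157 − √684) = 0.036 × (46.4435 − 26.1534) = 0.036 × 20.2901 = 0.73044 W/m².
Set 4.84 ln(C/332) = 0.73044: ln(C/332) = 0.73044/4.84 = 0.15092, so C = 332 × e^0.15092 = 332 × 1.16290 = 386.08 ppm.

C ≈ 386 ppm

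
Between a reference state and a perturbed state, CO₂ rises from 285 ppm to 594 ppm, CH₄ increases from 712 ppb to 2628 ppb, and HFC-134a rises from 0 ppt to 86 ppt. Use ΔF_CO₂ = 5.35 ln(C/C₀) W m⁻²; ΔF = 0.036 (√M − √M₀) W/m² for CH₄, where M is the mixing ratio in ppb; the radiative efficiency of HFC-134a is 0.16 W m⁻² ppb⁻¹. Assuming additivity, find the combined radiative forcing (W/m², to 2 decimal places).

ΔF = 4.83 W/m²

CO₂: 5.35 × ln(594/285) = 5.35 × ln(2.08421) = 5.35 × 0.73439 = 3.9290 W/m².
CH₄: 0.036 × (√2628 − √712) = 0.036 × (51.2640 − 26.6833) = 0.036 × 24.5807 = 0.8849 W/m².
HFC-134a: Δ = 86 − 0 = 86 ppt = 0.086 ppb; ΔF = 0.16 × 0.086 = 0.0138 W/m².
Total ΔF = 3.9290 + 0.8849 + 0.0138 = 4.8277 W/m².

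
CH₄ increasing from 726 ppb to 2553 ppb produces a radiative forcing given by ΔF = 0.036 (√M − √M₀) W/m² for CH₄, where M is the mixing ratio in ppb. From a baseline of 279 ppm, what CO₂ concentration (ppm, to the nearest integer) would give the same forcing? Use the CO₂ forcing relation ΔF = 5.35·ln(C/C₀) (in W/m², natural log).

C ≈ 327 ppm

CH₄ forcing: 0.036 × (√2553 − √726) = 0.036 × (50.5272 − 26.9444) = 0.036 × 23.5828 = 0.84898 W/m².
Set 5.35 ln(C/279) = 0.84898: ln(C/279) = 0.84898/5.35 = 0.15869, so C = 279 × e^0.15869 = 279 × 1.17197 = 326.98 ppm.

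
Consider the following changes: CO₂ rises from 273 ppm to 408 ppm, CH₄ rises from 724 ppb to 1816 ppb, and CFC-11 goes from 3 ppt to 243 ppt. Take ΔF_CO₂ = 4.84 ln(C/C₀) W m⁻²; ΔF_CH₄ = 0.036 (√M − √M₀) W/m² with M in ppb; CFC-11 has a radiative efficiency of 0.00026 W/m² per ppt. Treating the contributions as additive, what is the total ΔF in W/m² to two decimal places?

CO₂: 4.84 × ln(408/273) = 4.84 × ln(1.49451) = 4.84 × 0.40180 = 1.9447 W/m².
CH₄: 0.036 × (√1816 − √724) = 0.036 × (42.6146 − 26.9072) = 0.036 × 15.7074 = 0.5655 W/m².
CFC-11: ΔF = 0.00026 × (243 − 3) = 0.00026 × 240 = 0.0624 W/m².
Total ΔF = 1.9447 + 0.5655 + 0.0624 = 2.5726 W/m².

ΔF = 2.57 W/m²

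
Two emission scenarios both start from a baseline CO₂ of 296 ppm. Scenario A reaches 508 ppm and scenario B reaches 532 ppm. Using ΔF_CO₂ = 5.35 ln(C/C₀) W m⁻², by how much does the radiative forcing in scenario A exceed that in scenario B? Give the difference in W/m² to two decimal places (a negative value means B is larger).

ΔF_A = 5.35 ln(508/296) = 5.35 × 0.54012 = 2.8896 W/m².
ΔF_B = 5.35 ln(532/296) = 5.35 × 0.58628 = 3.1366 W/m².
Difference: 2.8896 − 3.1366 = -0.2470 W/m².
(Equivalently, ΔF_A − ΔF_B = 5.35 ln(508/532) = 5.35 × -0.04616 = -0.2470 W/m².)

ΔF_A − ΔF_B = -0.25 W/m²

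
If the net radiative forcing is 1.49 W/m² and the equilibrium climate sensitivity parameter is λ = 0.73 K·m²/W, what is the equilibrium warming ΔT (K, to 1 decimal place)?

ΔT = 1.1 K

ΔT = λ ΔF = 0.73 × 1.49 = 1.0877 K.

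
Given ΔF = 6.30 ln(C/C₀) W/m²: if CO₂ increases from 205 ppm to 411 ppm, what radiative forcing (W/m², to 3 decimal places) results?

ΔF = 4.382 W/m²

CO₂: 6.30 × ln(411/205) = 6.30 × ln(2.00488) = 6.30 × 0.69558 = 4.3822 W/m².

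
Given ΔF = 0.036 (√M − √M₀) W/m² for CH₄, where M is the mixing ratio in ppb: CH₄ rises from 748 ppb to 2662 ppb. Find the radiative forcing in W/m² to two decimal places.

ΔF = 0.87 W/m²

CH₄: 0.036 × (√2662 − √748) = 0.036 × (51.5946 − 27.3496) = 0.036 × 24.2450 = 0.8728 W/m².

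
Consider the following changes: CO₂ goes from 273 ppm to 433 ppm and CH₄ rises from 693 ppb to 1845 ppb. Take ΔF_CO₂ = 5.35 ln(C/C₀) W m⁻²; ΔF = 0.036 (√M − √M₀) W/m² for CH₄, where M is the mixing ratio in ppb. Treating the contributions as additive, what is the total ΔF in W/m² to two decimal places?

CO₂: 5.35 × ln(433/273) = 5.35 × ln(1.58608) = 5.35 × 0.46127 = 2.4678 W/m².
CH₄: 0.036 × (√1845 − √693) = 0.036 × (42.9535 − 26.3249) = 0.036 × 16.6286 = 0.5986 W/m².
Total ΔF = 2.4678 + 0.5986 = 3.0664 W/m².

ΔF = 3.07 W/m²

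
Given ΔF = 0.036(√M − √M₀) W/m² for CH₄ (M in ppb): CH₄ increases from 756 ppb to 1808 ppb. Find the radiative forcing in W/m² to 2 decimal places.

ΔF = 0.54 W/m²

CH₄: 0.036 × (√1808 − √756) = 0.036 × (42.5206 − 27.4955) = 0.036 × 15.0251 = 0.5409 W/m².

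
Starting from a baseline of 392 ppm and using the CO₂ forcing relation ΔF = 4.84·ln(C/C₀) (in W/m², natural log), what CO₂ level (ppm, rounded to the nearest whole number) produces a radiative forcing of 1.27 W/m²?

C ≈ 510 ppm

Set 4.84 ln(C/392) = 1.27, so ln(C/392) = 1.27/4.84 = 0.26240.
Then C/392 = e^0.26240 = 1.30005, giving C = 392 × 1.30005 = 509.62 ppm.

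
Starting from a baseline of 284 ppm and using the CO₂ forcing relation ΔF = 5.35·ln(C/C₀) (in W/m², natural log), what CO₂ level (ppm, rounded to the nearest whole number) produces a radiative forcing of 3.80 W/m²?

C ≈ 578 ppm

Set 5.35 ln(C/284) = 3.80, so ln(C/284) = 3.80/5.35 = 0.71028.
Then C/284 = e^0.71028 = 2.03456, giving C = 284 × 2.03456 = 577.82 ppm.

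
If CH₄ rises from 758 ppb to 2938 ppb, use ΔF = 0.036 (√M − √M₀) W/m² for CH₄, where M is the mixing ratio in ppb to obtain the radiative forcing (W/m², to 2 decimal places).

CH₄: 0.036 × (√2938 − √758) = 0.036 × (54.2033 − 27.5318) = 0.036 × 26.6715 = 0.9602 W/m².

ΔF = 0.96 W/m²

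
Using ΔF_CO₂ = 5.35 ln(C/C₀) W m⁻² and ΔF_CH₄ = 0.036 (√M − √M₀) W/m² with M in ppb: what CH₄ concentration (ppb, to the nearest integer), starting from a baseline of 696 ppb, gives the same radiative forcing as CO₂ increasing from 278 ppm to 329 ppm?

CO₂ forcing: 5.35 × ln(329/278) = 5.35 × 0.168437 = 0.90114 W/m².
Set 0.036(√M − √696) = 0.90114: √M = 0.90114/0.036 + √696 = 25.0317 + 26.3818 = 51.4135.
M = (51.4135)² = 2643.35 ppb.

M ≈ 2643 ppb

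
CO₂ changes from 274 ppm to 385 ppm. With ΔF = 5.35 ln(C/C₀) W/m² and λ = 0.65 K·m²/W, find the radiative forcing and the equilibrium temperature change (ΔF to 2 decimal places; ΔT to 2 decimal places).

CO₂: 5.35 × ln(385/274) = 5.35 × ln(1.40511) = 5.35 × 0.34012 = 1.8196 W/m².
ΔT = λ ΔF = 0.65 × 1.82 = 1.1830 K.

ΔF = 1.82 W/m²; ΔT = 1.18 K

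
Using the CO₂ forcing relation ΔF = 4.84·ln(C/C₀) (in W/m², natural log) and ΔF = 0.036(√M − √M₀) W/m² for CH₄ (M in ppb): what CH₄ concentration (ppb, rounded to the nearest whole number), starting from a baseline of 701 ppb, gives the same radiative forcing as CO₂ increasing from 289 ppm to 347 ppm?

CO₂ forcing: 4.84 × ln(347/289) = 4.84 × 0.182898 = 0.88523 W/m².
Set 0.036(√M − √701) = 0.88523: √M = 0.88523/0.036 + √701 = 24.5897 + 26.4764 = 51.0661.
M = (51.0661)² = 2607.75 ppb.

M ≈ 2608 ppb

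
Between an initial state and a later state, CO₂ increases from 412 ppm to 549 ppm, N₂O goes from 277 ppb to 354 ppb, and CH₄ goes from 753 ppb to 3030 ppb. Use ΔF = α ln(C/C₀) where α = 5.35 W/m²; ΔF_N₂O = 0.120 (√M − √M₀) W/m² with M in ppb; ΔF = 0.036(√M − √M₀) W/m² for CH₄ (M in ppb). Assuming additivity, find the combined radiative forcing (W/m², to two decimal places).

CO₂: 5.35 × ln(549/412) = 5.35 × ln(1.33252) = 5.35 × 0.28707 = 1.5358 W/m².
N₂O: 0.120 × (√354 − √277) = 0.120 × (18.8149 − 16.6433) = 0.120 × 2.1716 = 0.2606 W/m².
CH₄: 0.036 × (√3030 − √753) = 0.036 × (55.0454 − 27.4408) = 0.036 × 27.6046 = 0.9938 W/m².
Total ΔF = 1.5358 + 0.2606 + 0.9938 = 2.7902 W/m².

ΔF = 2.79 W/m²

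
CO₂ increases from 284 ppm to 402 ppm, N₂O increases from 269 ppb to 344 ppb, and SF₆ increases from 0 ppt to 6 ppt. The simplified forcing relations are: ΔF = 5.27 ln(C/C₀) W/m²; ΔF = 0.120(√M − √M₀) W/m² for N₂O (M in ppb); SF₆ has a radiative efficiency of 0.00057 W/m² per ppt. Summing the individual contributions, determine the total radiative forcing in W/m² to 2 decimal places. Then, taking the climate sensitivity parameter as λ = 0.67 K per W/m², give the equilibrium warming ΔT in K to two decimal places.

CO₂: 5.27 × ln(402/284) = 5.27 × ln(1.41549) = 5.27 × 0.34748 = 1.8312 W/m².
N₂O: 0.120 × (√344 − √269) = 0.120 × (18.5472 − 16.4012) = 0.120 × 2.1460 = 0.2575 W/m².
SF₆: ΔF = 0.00057 × (6 − 0) = 0.00057 × 6 = 0.0034 W/m².
Total ΔF = 1.8312 + 0.2575 + 0.0034 = 2.0921 W/m².
ΔT = λ ΔF = 0.67 × 2.09 = 1.4003 K.

ΔF = 2.09 W/m²; ΔT = 1.40 K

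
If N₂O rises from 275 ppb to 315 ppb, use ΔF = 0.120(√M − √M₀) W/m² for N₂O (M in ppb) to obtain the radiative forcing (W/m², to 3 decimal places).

N₂O: 0.120 × (√315 − √275) = 0.120 × (17.7482 − 16.5831) = 0.120 × 1.1651 = 0.1398 W/m².

ΔF = 0.140 W/m²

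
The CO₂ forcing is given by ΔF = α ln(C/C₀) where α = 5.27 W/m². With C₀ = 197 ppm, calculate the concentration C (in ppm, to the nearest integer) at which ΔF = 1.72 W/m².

C ≈ 273 ppm

Set 5.27 ln(C/197) = 1.72, so ln(C/197) = 1.72/5.27 = 0.32638.
Then C/197 = e^0.32638 = 1.38594, giving C = 197 × 1.38594 = 273.03 ppm.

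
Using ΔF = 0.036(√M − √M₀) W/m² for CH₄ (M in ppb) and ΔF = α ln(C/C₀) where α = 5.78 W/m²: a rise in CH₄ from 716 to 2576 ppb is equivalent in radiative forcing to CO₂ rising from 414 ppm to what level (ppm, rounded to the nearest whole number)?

C ≈ 481 ppm

CH₄ forcing: 0.036 × (√2576 − √716) = 0.036 × (50.7543 − 26.7582) = 0.036 × 23.9961 = 0.86386 W/m².
Set 5.78 ln(C/414) = 0.86386: ln(C/414) = 0.86386/5.78 = 0.14946, so C = 414 × e^0.14946 = 414 × 1.16121 = 480.74 ppm.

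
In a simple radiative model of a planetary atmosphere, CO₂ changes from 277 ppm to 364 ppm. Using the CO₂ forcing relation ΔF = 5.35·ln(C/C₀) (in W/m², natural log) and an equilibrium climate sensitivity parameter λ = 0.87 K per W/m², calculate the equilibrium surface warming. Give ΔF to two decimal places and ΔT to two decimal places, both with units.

CO₂: 5.35 × ln(364/277) = 5.35 × ln(1.31408) = 5.35 × 0.27314 = 1.4613 W/m².
ΔT = λ ΔF = 0.87 × 1.46 = 1.2702 K.

ΔF = 1.46 W/m²; ΔT = 1.27 K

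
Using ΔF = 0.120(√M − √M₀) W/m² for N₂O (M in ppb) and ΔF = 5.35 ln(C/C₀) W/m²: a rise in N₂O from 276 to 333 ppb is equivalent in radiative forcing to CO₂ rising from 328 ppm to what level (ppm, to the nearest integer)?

C ≈ 340 ppm

N₂O forcing: 0.120 × (√333 − √276) = 0.120 × (18.2483 − 16.6132) = 0.120 × 1.6351 = 0.19621 W/m².
Set 5.35 ln(C/328) = 0.19621: ln(C/328) = 0.19621/5.35 = 0.03667, so C = 328 × e^0.03667 = 328 × 1.03735 = 340.25 ppm.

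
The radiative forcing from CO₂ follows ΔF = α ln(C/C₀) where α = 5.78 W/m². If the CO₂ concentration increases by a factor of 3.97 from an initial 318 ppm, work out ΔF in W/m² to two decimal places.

ΔF = 7.97 W/m²

Because the forcing depends only on the ratio C/C₀, the initial concentration does not enter.
ΔF = 5.78 × ln(3.97) = 5.78 × 1.37877 = 7.9693 W/m².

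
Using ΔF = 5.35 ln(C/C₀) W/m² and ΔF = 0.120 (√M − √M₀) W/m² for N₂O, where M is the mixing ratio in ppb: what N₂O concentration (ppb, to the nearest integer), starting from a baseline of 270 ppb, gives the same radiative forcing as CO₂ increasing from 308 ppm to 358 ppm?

M ≈ 535 ppb

CO₂ forcing: 5.35 × ln(358/308) = 5.35 × 0.150433 = 0.80482 W/m².
Set 0.120(√M − √270) = 0.80482: √M = 0.80482/0.120 + √270 = 6.7068 + 16.4317 = 23.1385.
M = (23.1385)² = 535.39 ppb.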